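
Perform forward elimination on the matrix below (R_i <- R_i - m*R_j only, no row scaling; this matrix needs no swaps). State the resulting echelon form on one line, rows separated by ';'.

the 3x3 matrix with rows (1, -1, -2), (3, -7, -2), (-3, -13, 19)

Forward elimination:
R2 <- R2 - (3)*R1:  [  0  -4   4 ]
R3 <- R3 - (-3)*R1:  [   0  -16   13 ]
R3 <- R3 - (4)*R2:  [  0   0  -3 ]
Row echelon form:
[ 1  -1  -2 ]
[ 0  -4   4 ]
[ 0   0  -3 ]

REF = [1 -1 -2; 0 -4 4; 0 0 -3]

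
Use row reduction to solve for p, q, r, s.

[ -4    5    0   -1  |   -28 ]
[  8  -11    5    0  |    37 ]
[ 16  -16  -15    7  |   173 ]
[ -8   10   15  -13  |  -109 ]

Forward elimination on [A|b]:
R2 <- R2 - (-2)*R1:  [   0   -1    5   -2  -19 ]
R3 <- R3 - (-4)*R1:  [   0    4  -15    3   61 ]
R4 <- R4 - (2)*R1:  [   0    0   15  -11  -53 ]
R3 <- R3 - (-4)*R2:  [   0    0    5   -5  -15 ]
R4 <- R4 - (3)*R3:  [  0   0   0   4  -8 ]
Row echelon form:
[ -4   5  0  -1  |  -28 ]
[  0  -1  5  -2  |  -19 ]
[  0   0  5  -5  |  -15 ]
[  0   0  0   4  |   -8 ]
Back-substitution:
s = (-8) / 4 = -2
r = (-15 - (-5)*(-2)) / 5 = -5
q = (-19 - (5)*(-5) - (-2)*(-2)) / -1 = -2
p = (-28 - (5)*(-2) - (-1)*(-2)) / -4 = 5

(5, -2, -5, -2)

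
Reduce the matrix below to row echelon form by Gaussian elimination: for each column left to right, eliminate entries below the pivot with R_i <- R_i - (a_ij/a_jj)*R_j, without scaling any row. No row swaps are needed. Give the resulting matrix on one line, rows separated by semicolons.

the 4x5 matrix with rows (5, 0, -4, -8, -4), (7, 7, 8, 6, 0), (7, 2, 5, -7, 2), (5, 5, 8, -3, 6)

REF = [5 0 -4 -8 -4; 0 7 68/5 86/5 28/5; 0 0 47/7 -5/7 6; 0 0 0 -331/47 186/47]

Forward elimination:
R2 <- R2 - (7/5)*R1:  [    0     7  68/5  86/5  28/5 ]
R3 <- R3 - (7/5)*R1:  [    0     2  53/5  21/5  38/5 ]
R4 <- R4 - (1)*R1:  [  0   5  12   5  10 ]
R3 <- R3 - (2/7)*R2:  [    0     0  47/7  -5/7     6 ]
R4 <- R4 - (5/7)*R2:  [     0      0   16/7  -51/7      6 ]
R4 <- R4 - (16/47)*R3:  [       0        0        0  -331/47   186/47 ]
Row echelon form:
[ 5  0    -4       -8      -4 ]
[ 0  7  68/5     86/5    28/5 ]
[ 0  0  47/7     -5/7       6 ]
[ 0  0     0  -331/47  186/47 ]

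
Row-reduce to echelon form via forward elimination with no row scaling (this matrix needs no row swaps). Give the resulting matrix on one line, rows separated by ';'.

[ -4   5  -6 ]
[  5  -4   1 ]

Forward elimination:
R2 <- R2 - (-5/4)*R1:  [     0    9/4  -13/2 ]
Row echelon form:
[ -4    5     -6 ]
[  0  9/4  -13/2 ]

REF = [-4 5 -6; 0 9/4 -13/2]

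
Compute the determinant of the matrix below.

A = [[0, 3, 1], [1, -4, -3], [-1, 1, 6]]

Forward elimination:
R1 <-> R2   (pivot in column 1 was zero)
[  1  -4  -3 ]
[  0   3   1 ]
[ -1   1   6 ]
R3 <- R3 - (-1)*R1:  [  0  -3   3 ]
R3 <- R3 - (-1)*R2:  [ 0  0  4 ]
Upper-triangular form:
[ 1  -4  -3 ]
[ 0   3   1 ]
[ 0   0   4 ]
det(A) = (-1)^1 * (1) * (3) * (4) = -12  (1 row swap -> sign -1)

det(A) = -12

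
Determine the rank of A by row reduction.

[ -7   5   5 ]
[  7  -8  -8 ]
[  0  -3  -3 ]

Row reduction:
R2 <- R2 - (-1)*R1:  [  0  -3  -3 ]
R3 <- R3 - (1)*R2:  [ 0  0  0 ]
Row echelon form:
[ -7   5   5 ]
[  0  -3  -3 ]
[  0   0   0 ]
Nonzero rows / pivot columns: 2

rank(A) = 2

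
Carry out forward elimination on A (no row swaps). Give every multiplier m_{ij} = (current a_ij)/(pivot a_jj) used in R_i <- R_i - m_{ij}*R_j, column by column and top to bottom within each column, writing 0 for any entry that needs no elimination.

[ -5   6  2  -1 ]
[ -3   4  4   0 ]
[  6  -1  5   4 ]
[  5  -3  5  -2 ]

Forward elimination:
R2 <- R2 - (3/5)*R1:  [    0   2/5  14/5   3/5 ]
R3 <- R3 - (-6/5)*R1:  [    0  31/5  37/5  14/5 ]
R4 <- R4 - (-1)*R1:  [  0   3   7  -3 ]
R3 <- R3 - (31/2)*R2:  [     0      0    -36  -13/2 ]
R4 <- R4 - (15/2)*R2:  [     0      0    -14  -15/2 ]
R4 <- R4 - (7/18)*R3:  [       0        0        0  -179/36 ]
Multipliers (in order of application): m_{21} = 3/5, m_{31} = -6/5, m_{41} = -1, m_{32} = 31/2, m_{42} = 15/2, m_{43} = 7/18

multipliers: 3/5, -6/5, -1, 31/2, 15/2, 7/18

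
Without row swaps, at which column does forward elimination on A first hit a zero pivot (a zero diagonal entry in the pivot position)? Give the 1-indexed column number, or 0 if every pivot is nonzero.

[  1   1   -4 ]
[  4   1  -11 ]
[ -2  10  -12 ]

first zero-pivot column = 3

Naive forward elimination:
R2 <- R2 - (4)*R1:  [  0  -3   5 ]
R3 <- R3 - (-2)*R1:  [   0   12  -20 ]
R3 <- R3 - (-4)*R2:  [ 0  0  0 ]
Matrix at this point:
[ 1   1  -4 ]
[ 0  -3   5 ]
[ 0   0   0 ]
Pivot entry (3,3) in the last row is zero and there are no rows below to swap with -> zero pivot in column 3 (A is singular).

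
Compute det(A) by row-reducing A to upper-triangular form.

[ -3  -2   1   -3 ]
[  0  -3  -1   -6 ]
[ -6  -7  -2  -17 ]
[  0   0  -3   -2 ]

Forward elimination:
R3 <- R3 - (2)*R1:  [   0   -3   -4  -11 ]
R3 <- R3 - (1)*R2:  [  0   0  -3  -5 ]
R4 <- R4 - (1)*R3:  [ 0  0  0  3 ]
Upper-triangular form:
[ -3  -2   1  -3 ]
[  0  -3  -1  -6 ]
[  0   0  -3  -5 ]
[  0   0   0   3 ]
det(A) = (-1)^0 * (-3) * (-3) * (-3) * (3) = -81  (0 row swaps -> sign +1)

det(A) = -81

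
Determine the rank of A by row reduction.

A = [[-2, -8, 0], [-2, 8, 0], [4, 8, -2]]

rank(A) = 3

Row reduction:
R2 <- R2 - (1)*R1:  [  0  16   0 ]
R3 <- R3 - (-2)*R1:  [  0  -8  -2 ]
R3 <- R3 - (-1/2)*R2:  [  0   0  -2 ]
Row echelon form:
[ -2  -8   0 ]
[  0  16   0 ]
[  0   0  -2 ]
Nonzero rows / pivot columns: 3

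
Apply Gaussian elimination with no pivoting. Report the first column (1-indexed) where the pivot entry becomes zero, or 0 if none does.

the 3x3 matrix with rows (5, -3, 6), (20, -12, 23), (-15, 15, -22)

Naive forward elimination:
R2 <- R2 - (4)*R1:  [  0   0  -1 ]
R3 <- R3 - (-3)*R1:  [  0   6  -4 ]
Matrix at this point:
[ 5  -3   6 ]
[ 0   0  -1 ]
[ 0   6  -4 ]
Pivot entry (2,2) is zero but row 3 has 6 in column 2 -> naive elimination stops; a row interchange (e.g. R2 <-> R3) would be required here.

first zero-pivot column = 2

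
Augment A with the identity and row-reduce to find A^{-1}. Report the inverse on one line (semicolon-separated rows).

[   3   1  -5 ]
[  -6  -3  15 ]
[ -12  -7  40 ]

inverse = [1 1/3 0; -4 -4 1; -2/5 -3/5 1/5]

Gauss-Jordan on [A | I]:
R1 <- (1/3)*R1:  [    1   1/3  -5/3  |   1/3     0     0 ]
R2 <- R2 - (-6)*R1:  [  0  -1   5  |   2   1   0 ]
R3 <- R3 - (-12)*R1:  [  0  -3  20  |   4   0   1 ]
R2 <- (1/-1)*R2:  [  0   1  -5  |  -2  -1   0 ]
R1 <- R1 - (1/3)*R2:  [   1    0    0  |    1  1/3    0 ]
R3 <- R3 - (-3)*R2:  [  0   0   5  |  -2  -3   1 ]
R3 <- (1/5)*R3:  [    0     0     1  |  -2/5  -3/5   1/5 ]
R2 <- R2 - (-5)*R3:  [  0   1   0  |  -4  -4   1 ]
Right block of [I | A^{-1}] is the inverse:
[    1   1/3    0 ]
[   -4    -4    1 ]
[ -2/5  -3/5  1/5 ]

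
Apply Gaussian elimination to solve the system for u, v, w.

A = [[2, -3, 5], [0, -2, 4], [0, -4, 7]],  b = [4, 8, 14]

(-3, 0, 2)

Forward elimination on [A|b]:
R3 <- R3 - (2)*R2:  [  0   0  -1  -2 ]
Row echelon form:
[ 2  -3   5  |   4 ]
[ 0  -2   4  |   8 ]
[ 0   0  -1  |  -2 ]
Back-substitution:
w = (-2) / -1 = 2
v = (8 - (4)*(2)) / -2 = 0
u = (4 - (-3)*(0) - (5)*(2)) / 2 = -3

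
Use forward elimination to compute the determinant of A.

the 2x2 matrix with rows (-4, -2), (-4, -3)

det(A) = 4

Forward elimination:
R2 <- R2 - (1)*R1:  [  0  -1 ]
Upper-triangular form:
[ -4  -2 ]
[  0  -1 ]
det(A) = (-1)^0 * (-4) * (-1) = 4  (0 row swaps -> sign +1)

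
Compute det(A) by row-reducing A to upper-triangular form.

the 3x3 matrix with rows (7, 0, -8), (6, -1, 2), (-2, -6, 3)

det(A) = 367

Forward elimination:
R2 <- R2 - (6/7)*R1:  [    0    -1  62/7 ]
R3 <- R3 - (-2/7)*R1:  [   0   -6  5/7 ]
R3 <- R3 - (6)*R2:  [      0       0  -367/7 ]
Upper-triangular form:
[ 7   0      -8 ]
[ 0  -1    62/7 ]
[ 0   0  -367/7 ]
det(A) = (-1)^0 * (7) * (-1) * (-367/7) = 367  (0 row swaps -> sign +1)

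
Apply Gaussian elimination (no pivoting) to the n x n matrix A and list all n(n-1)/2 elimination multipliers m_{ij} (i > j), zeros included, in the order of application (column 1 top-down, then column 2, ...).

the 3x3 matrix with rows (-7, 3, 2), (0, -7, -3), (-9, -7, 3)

Forward elimination:
R2: entry in column 1 is already 0 -> m_{21} = 0 (no row operation needed)
R3 <- R3 - (9/7)*R1:  [     0  -76/7    3/7 ]
R3 <- R3 - (76/49)*R2:  [      0       0  249/49 ]
Multipliers (in order of application): m_{21} = 0, m_{31} = 9/7, m_{32} = 76/49

multipliers: 0, 9/7, 76/49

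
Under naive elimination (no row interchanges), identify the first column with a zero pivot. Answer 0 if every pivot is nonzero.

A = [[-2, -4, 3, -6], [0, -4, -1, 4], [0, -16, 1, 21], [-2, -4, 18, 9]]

Naive forward elimination:
R4 <- R4 - (1)*R1:  [  0   0  15  15 ]
R3 <- R3 - (4)*R2:  [ 0  0  5  5 ]
R4 <- R4 - (3)*R3:  [ 0  0  0  0 ]
Matrix at this point:
[ -2  -4   3  -6 ]
[  0  -4  -1   4 ]
[  0   0   5   5 ]
[  0   0   0   0 ]
Pivot entry (4,4) in the last row is zero and there are no rows below to swap with -> zero pivot in column 4 (A is singular).

first zero-pivot column = 4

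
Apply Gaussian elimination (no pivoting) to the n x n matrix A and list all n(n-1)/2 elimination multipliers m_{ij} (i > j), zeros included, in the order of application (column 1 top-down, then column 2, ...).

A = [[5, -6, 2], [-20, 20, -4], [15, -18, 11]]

Forward elimination:
R2 <- R2 - (-4)*R1:  [  0  -4   4 ]
R3 <- R3 - (3)*R1:  [ 0  0  5 ]
R3: entry in column 2 is already 0 -> m_{32} = 0 (no row operation needed)
Multipliers (in order of application): m_{21} = -4, m_{31} = 3, m_{32} = 0

multipliers: -4, 3, 0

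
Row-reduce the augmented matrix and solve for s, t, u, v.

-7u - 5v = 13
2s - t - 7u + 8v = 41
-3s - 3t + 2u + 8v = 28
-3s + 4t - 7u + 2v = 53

(-5, 1, -4, 3)

Forward elimination on [A|b]:
R1 <-> R2   (pivot in column 1 was zero)
[  2  -1  -7   8  41 ]
[  0   0  -7  -5  13 ]
[ -3  -3   2   8  28 ]
[ -3   4  -7   2  53 ]
R3 <- R3 - (-3/2)*R1:  [     0   -9/2  -17/2     20  179/2 ]
R4 <- R4 - (-3/2)*R1:  [     0    5/2  -35/2     14  229/2 ]
R2 <-> R3   (pivot in column 2 was zero)
[ 2    -1     -7   8     41 ]
[ 0  -9/2  -17/2  20  179/2 ]
[ 0     0     -7  -5     13 ]
[ 0   5/2  -35/2  14  229/2 ]
R4 <- R4 - (-5/9)*R2:  [      0       0  -200/9   226/9  1478/9 ]
R4 <- R4 - (200/63)*R3:  [       0        0        0  2582/63  2582/21 ]
Row echelon form:
[ 2    -1     -7        8  |       41 ]
[ 0  -9/2  -17/2       20  |    179/2 ]
[ 0     0     -7       -5  |       13 ]
[ 0     0      0  2582/63  |  2582/21 ]
Back-substitution:
v = (2582/21) / (2582/63) = 3
u = (13 - (-5)*(3)) / -7 = -4
t = (179/2 - (-17/2)*(-4) - (20)*(3)) / (-9/2) = 1
s = (41 - (-1)*(1) - (-7)*(-4) - (8)*(3)) / 2 = -5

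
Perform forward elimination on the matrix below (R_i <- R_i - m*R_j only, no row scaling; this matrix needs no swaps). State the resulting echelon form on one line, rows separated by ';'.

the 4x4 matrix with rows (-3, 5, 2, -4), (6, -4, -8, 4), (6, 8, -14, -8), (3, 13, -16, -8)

Forward elimination:
R2 <- R2 - (-2)*R1:  [  0   6  -4  -4 ]
R3 <- R3 - (-2)*R1:  [   0   18  -10  -16 ]
R4 <- R4 - (-1)*R1:  [   0   18  -14  -12 ]
R3 <- R3 - (3)*R2:  [  0   0   2  -4 ]
R4 <- R4 - (3)*R2:  [  0   0  -2   0 ]
R4 <- R4 - (-1)*R3:  [  0   0   0  -4 ]
Row echelon form:
[ -3  5   2  -4 ]
[  0  6  -4  -4 ]
[  0  0   2  -4 ]
[  0  0   0  -4 ]

REF = [-3 5 2 -4; 0 6 -4 -4; 0 0 2 -4; 0 0 0 -4]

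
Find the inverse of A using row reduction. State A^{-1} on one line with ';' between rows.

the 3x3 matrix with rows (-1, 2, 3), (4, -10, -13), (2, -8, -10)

Gauss-Jordan on [A | I]:
R1 <- (1/-1)*R1:  [  1  -2  -3  |  -1   0   0 ]
R2 <- R2 - (4)*R1:  [  0  -2  -1  |   4   1   0 ]
R3 <- R3 - (2)*R1:  [  0  -4  -4  |   2   0   1 ]
R2 <- (1/-2)*R2:  [    0     1   1/2  |    -2  -1/2     0 ]
R1 <- R1 - (-2)*R2:  [  1   0  -2  |  -5  -1   0 ]
R3 <- R3 - (-4)*R2:  [  0   0  -2  |  -6  -2   1 ]
R3 <- (1/-2)*R3:  [    0     0     1  |     3     1  -1/2 ]
R1 <- R1 - (-2)*R3:  [  1   0   0  |   1   1  -1 ]
R2 <- R2 - (1/2)*R3:  [    0     1     0  |  -7/2    -1   1/4 ]
Right block of [I | A^{-1}] is the inverse:
[    1   1    -1 ]
[ -7/2  -1   1/4 ]
[    3   1  -1/2 ]

inverse = [1 1 -1; -7/2 -1 1/4; 3 1 -1/2]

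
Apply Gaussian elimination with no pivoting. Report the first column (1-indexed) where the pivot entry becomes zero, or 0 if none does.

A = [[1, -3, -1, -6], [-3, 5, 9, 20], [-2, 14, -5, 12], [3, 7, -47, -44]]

first zero-pivot column = 0

Naive forward elimination:
R2 <- R2 - (-3)*R1:  [  0  -4   6   2 ]
R3 <- R3 - (-2)*R1:  [  0   8  -7   0 ]
R4 <- R4 - (3)*R1:  [   0   16  -44  -26 ]
R3 <- R3 - (-2)*R2:  [ 0  0  5  4 ]
R4 <- R4 - (-4)*R2:  [   0    0  -20  -18 ]
R4 <- R4 - (-4)*R3:  [  0   0   0  -2 ]
All pivots nonzero; naive elimination completes without hitting a zero pivot.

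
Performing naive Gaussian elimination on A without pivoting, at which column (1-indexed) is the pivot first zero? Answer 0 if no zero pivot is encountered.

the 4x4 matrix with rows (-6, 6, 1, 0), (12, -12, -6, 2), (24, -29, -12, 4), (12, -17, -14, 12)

Naive forward elimination:
R2 <- R2 - (-2)*R1:  [  0   0  -4   2 ]
R3 <- R3 - (-4)*R1:  [  0  -5  -8   4 ]
R4 <- R4 - (-2)*R1:  [   0   -5  -12   12 ]
Matrix at this point:
[ -6   6    1   0 ]
[  0   0   -4   2 ]
[  0  -5   -8   4 ]
[  0  -5  -12  12 ]
Pivot entry (2,2) is zero but row 3 has -5 in column 2 -> naive elimination stops; a row interchange (e.g. R2 <-> R3) would be required here.

first zero-pivot column = 2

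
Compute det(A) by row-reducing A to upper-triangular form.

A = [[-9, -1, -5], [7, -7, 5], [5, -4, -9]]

det(A) = -870

Forward elimination:
R2 <- R2 - (-7/9)*R1:  [     0  -70/9   10/9 ]
R3 <- R3 - (-5/9)*R1:  [      0   -41/9  -106/9 ]
R3 <- R3 - (41/70)*R2:  [     0      0  -87/7 ]
Upper-triangular form:
[ -9     -1     -5 ]
[  0  -70/9   10/9 ]
[  0      0  -87/7 ]
det(A) = (-1)^0 * (-9) * (-70/9) * (-87/7) = -870  (0 row swaps -> sign +1)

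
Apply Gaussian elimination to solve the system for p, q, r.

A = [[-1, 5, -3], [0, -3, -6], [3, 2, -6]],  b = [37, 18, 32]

Forward elimination on [A|b]:
R3 <- R3 - (-3)*R1:  [   0   17  -15  143 ]
R3 <- R3 - (-17/3)*R2:  [   0    0  -49  245 ]
Row echelon form:
[ -1   5   -3  |   37 ]
[  0  -3   -6  |   18 ]
[  0   0  -49  |  245 ]
Back-substitution:
r = (245) / -49 = -5
q = (18 - (-6)*(-5)) / -3 = 4
p = (37 - (5)*(4) - (-3)*(-5)) / -1 = -2

(-2, 4, -5)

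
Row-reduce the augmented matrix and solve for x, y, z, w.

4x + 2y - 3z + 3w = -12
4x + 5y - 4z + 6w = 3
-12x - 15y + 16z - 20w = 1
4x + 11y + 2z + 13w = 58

Forward elimination on [A|b]:
R2 <- R2 - (1)*R1:  [  0   3  -1   3  15 ]
R3 <- R3 - (-3)*R1:  [   0   -9    7  -11  -35 ]
R4 <- R4 - (1)*R1:  [  0   9   5  10  70 ]
R3 <- R3 - (-3)*R2:  [  0   0   4  -2  10 ]
R4 <- R4 - (3)*R2:  [  0   0   8   1  25 ]
R4 <- R4 - (2)*R3:  [ 0  0  0  5  5 ]
Row echelon form:
[ 4  2  -3   3  |  -12 ]
[ 0  3  -1   3  |   15 ]
[ 0  0   4  -2  |   10 ]
[ 0  0   0   5  |    5 ]
Back-substitution:
w = (5) / 5 = 1
z = (10 - (-2)*(1)) / 4 = 3
y = (15 - (-1)*(3) - (3)*(1)) / 3 = 5
x = (-12 - (2)*(5) - (-3)*(3) - (3)*(1)) / 4 = -4

(-4, 5, 3, 1)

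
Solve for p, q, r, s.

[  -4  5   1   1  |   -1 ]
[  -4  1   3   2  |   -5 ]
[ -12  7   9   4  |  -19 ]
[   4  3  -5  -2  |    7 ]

(-4, -2, -5, -2)

Forward elimination on [A|b]:
R2 <- R2 - (1)*R1:  [  0  -4   2   1  -4 ]
R3 <- R3 - (3)*R1:  [   0   -8    6    1  -16 ]
R4 <- R4 - (-1)*R1:  [  0   8  -4  -1   6 ]
R3 <- R3 - (2)*R2:  [  0   0   2  -1  -8 ]
R4 <- R4 - (-2)*R2:  [  0   0   0   1  -2 ]
Row echelon form:
[ -4   5  1   1  |  -1 ]
[  0  -4  2   1  |  -4 ]
[  0   0  2  -1  |  -8 ]
[  0   0  0   1  |  -2 ]
Back-substitution:
s = (-2) / 1 = -2
r = (-8 - (-1)*(-2)) / 2 = -5
q = (-4 - (2)*(-5) - (1)*(-2)) / -4 = -2
p = (-1 - (5)*(-2) - (1)*(-5) - (1)*(-2)) / -4 = -4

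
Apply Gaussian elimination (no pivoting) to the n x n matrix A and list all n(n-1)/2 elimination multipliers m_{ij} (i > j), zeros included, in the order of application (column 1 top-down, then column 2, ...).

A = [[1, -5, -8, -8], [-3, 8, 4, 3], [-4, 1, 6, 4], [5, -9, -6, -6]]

Forward elimination:
R2 <- R2 - (-3)*R1:  [   0   -7  -20  -21 ]
R3 <- R3 - (-4)*R1:  [   0  -19  -26  -28 ]
R4 <- R4 - (5)*R1:  [  0  16  34  34 ]
R3 <- R3 - (19/7)*R2:  [     0      0  198/7     29 ]
R4 <- R4 - (-16/7)*R2:  [     0      0  -82/7    -14 ]
R4 <- R4 - (-41/99)*R3:  [       0        0        0  -197/99 ]
Multipliers (in order of application): m_{21} = -3, m_{31} = -4, m_{41} = 5, m_{32} = 19/7, m_{42} = -16/7, m_{43} = -41/99

multipliers: -3, -4, 5, 19/7, -16/7, -41/99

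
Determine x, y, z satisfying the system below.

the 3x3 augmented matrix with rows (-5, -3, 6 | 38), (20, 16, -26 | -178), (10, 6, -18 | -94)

Forward elimination on [A|b]:
R2 <- R2 - (-4)*R1:  [   0    4   -2  -26 ]
R3 <- R3 - (-2)*R1:  [   0    0   -6  -18 ]
Row echelon form:
[ -5  -3   6  |   38 ]
[  0   4  -2  |  -26 ]
[  0   0  -6  |  -18 ]
Back-substitution:
z = (-18) / -6 = 3
y = (-26 - (-2)*(3)) / 4 = -5
x = (38 - (-3)*(-5) - (6)*(3)) / -5 = -1

(-1, -5, 3)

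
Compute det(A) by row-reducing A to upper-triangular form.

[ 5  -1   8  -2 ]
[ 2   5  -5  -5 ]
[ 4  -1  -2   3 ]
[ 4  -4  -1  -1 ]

Forward elimination:
R2 <- R2 - (2/5)*R1:  [     0   27/5  -41/5  -21/5 ]
R3 <- R3 - (4/5)*R1:  [     0   -1/5  -42/5   23/5 ]
R4 <- R4 - (4/5)*R1:  [     0  -16/5  -37/5    3/5 ]
R3 <- R3 - (-1/27)*R2:  [       0        0  -235/27     40/9 ]
R4 <- R4 - (-16/27)*R2:  [       0        0  -331/27    -17/9 ]
R4 <- R4 - (331/235)*R3:  [       0        0        0  -383/47 ]
Upper-triangular form:
[ 5    -1        8       -2 ]
[ 0  27/5    -41/5    -21/5 ]
[ 0     0  -235/27     40/9 ]
[ 0     0        0  -383/47 ]
det(A) = (-1)^0 * (5) * (27/5) * (-235/27) * (-383/47) = 1915  (0 row swaps -> sign +1)

det(A) = 1915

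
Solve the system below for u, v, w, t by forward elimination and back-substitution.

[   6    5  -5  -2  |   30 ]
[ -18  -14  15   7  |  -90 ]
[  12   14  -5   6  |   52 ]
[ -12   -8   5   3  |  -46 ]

(4, -2, -4, 2)

Forward elimination on [A|b]:
R2 <- R2 - (-3)*R1:  [ 0  1  0  1  0 ]
R3 <- R3 - (2)*R1:  [  0   4   5  10  -8 ]
R4 <- R4 - (-2)*R1:  [  0   2  -5  -1  14 ]
R3 <- R3 - (4)*R2:  [  0   0   5   6  -8 ]
R4 <- R4 - (2)*R2:  [  0   0  -5  -3  14 ]
R4 <- R4 - (-1)*R3:  [ 0  0  0  3  6 ]
Row echelon form:
[ 6  5  -5  -2  |  30 ]
[ 0  1   0   1  |   0 ]
[ 0  0   5   6  |  -8 ]
[ 0  0   0   3  |   6 ]
Back-substitution:
t = (6) / 3 = 2
w = (-8 - (6)*(2)) / 5 = -4
v = (0 - (1)*(2)) / 1 = -2
u = (30 - (5)*(-2) - (-5)*(-4) - (-2)*(2)) / 6 = 4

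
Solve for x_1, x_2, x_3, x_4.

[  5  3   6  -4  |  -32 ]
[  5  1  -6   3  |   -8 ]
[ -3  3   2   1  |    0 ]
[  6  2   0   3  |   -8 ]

Forward elimination on [A|b]:
R2 <- R2 - (1)*R1:  [   0   -2  -12    7   24 ]
R3 <- R3 - (-3/5)*R1:  [     0   24/5   28/5   -7/5  -96/5 ]
R4 <- R4 - (6/5)*R1:  [     0   -8/5  -36/5   39/5  152/5 ]
R3 <- R3 - (-12/5)*R2:  [      0       0  -116/5    77/5   192/5 ]
R4 <- R4 - (4/5)*R2:  [    0     0  12/5  11/5  56/5 ]
R4 <- R4 - (-3/29)*R3:  [      0       0       0  110/29  440/29 ]
Row echelon form:
[ 5   3       6      -4  |     -32 ]
[ 0  -2     -12       7  |      24 ]
[ 0   0  -116/5    77/5  |   192/5 ]
[ 0   0       0  110/29  |  440/29 ]
Back-substitution:
x_4 = (440/29) / (110/29) = 4
x_3 = (192/5 - (77/5)*(4)) / (-116/5) = 1
x_2 = (24 - (-12)*(1) - (7)*(4)) / -2 = -4
x_1 = (-32 - (3)*(-4) - (6)*(1) - (-4)*(4)) / 5 = -2

(-2, -4, 1, 4)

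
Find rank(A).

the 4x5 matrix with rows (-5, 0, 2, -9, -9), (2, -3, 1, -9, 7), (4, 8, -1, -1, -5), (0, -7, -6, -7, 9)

rank(A) = 4

Row reduction:
R2 <- R2 - (-2/5)*R1:  [     0     -3    9/5  -63/5   17/5 ]
R3 <- R3 - (-4/5)*R1:  [     0      8    3/5  -41/5  -61/5 ]
R3 <- R3 - (-8/3)*R2:  [      0       0    27/5  -209/5  -47/15 ]
R4 <- R4 - (7/3)*R2:  [     0      0  -51/5  112/5  16/15 ]
R4 <- R4 - (-17/9)*R3:  [       0        0        0   -509/9  -131/27 ]
Row echelon form:
[ -5   0     2      -9       -9 ]
[  0  -3   9/5   -63/5     17/5 ]
[  0   0  27/5  -209/5   -47/15 ]
[  0   0     0  -509/9  -131/27 ]
Nonzero rows / pivot columns: 4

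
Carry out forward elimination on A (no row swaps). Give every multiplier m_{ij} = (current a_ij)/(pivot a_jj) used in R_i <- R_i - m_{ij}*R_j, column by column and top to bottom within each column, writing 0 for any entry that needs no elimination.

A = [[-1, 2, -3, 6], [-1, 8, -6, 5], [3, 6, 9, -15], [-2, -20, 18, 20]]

Forward elimination:
R2 <- R2 - (1)*R1:  [  0   6  -3  -1 ]
R3 <- R3 - (-3)*R1:  [  0  12   0   3 ]
R4 <- R4 - (2)*R1:  [   0  -24   24    8 ]
R3 <- R3 - (2)*R2:  [ 0  0  6  5 ]
R4 <- R4 - (-4)*R2:  [  0   0  12   4 ]
R4 <- R4 - (2)*R3:  [  0   0   0  -6 ]
Multipliers (in order of application): m_{21} = 1, m_{31} = -3, m_{41} = 2, m_{32} = 2, m_{42} = -4, m_{43} = 2

multipliers: 1, -3, 2, 2, -4, 2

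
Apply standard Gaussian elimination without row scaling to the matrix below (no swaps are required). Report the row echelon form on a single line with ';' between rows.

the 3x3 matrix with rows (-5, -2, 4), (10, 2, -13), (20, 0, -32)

REF = [-5 -2 4; 0 -2 -5; 0 0 4]

Forward elimination:
R2 <- R2 - (-2)*R1:  [  0  -2  -5 ]
R3 <- R3 - (-4)*R1:  [   0   -8  -16 ]
R3 <- R3 - (4)*R2:  [ 0  0  4 ]
Row echelon form:
[ -5  -2   4 ]
[  0  -2  -5 ]
[  0   0   4 ]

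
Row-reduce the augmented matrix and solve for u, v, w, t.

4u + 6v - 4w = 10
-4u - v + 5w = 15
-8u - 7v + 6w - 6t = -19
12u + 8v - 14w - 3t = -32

Forward elimination on [A|b]:
R2 <- R2 - (-1)*R1:  [  0   5   1   0  25 ]
R3 <- R3 - (-2)*R1:  [  0   5  -2  -6   1 ]
R4 <- R4 - (3)*R1:  [   0  -10   -2   -3  -62 ]
R3 <- R3 - (1)*R2:  [   0    0   -3   -6  -24 ]
R4 <- R4 - (-2)*R2:  [   0    0    0   -3  -12 ]
Row echelon form:
[ 4  6  -4   0  |   10 ]
[ 0  5   1   0  |   25 ]
[ 0  0  -3  -6  |  -24 ]
[ 0  0   0  -3  |  -12 ]
Back-substitution:
t = (-12) / -3 = 4
w = (-24 - (-6)*(4)) / -3 = 0
v = (25 - (1)*(0)) / 5 = 5
u = (10 - (6)*(5) - (-4)*(0)) / 4 = -5

(-5, 5, 0, 4)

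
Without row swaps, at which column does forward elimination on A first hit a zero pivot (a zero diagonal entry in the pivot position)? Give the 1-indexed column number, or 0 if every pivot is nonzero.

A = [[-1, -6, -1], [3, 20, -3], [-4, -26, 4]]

first zero-pivot column = 0

Naive forward elimination:
R2 <- R2 - (-3)*R1:  [  0   2  -6 ]
R3 <- R3 - (4)*R1:  [  0  -2   8 ]
R3 <- R3 - (-1)*R2:  [ 0  0  2 ]
All pivots nonzero; naive elimination completes without hitting a zero pivot.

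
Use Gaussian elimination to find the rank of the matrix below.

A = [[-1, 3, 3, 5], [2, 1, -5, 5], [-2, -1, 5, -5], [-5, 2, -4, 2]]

rank(A) = 3

Row reduction:
R2 <- R2 - (-2)*R1:  [  0   7   1  15 ]
R3 <- R3 - (2)*R1:  [   0   -7   -1  -15 ]
R4 <- R4 - (5)*R1:  [   0  -13  -19  -23 ]
R3 <- R3 - (-1)*R2:  [ 0  0  0  0 ]
R4 <- R4 - (-13/7)*R2:  [      0       0  -120/7    34/7 ]
R3 <-> R4   (pivot in column 3 was zero)
[ -1  3       3     5 ]
[  0  7       1    15 ]
[  0  0  -120/7  34/7 ]
[  0  0       0     0 ]
Row echelon form:
[ -1  3       3     5 ]
[  0  7       1    15 ]
[  0  0  -120/7  34/7 ]
[  0  0       0     0 ]
Nonzero rows / pivot columns: 3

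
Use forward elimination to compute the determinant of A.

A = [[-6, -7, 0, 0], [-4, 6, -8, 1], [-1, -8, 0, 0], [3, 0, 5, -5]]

det(A) = -1435

Forward elimination:
R2 <- R2 - (2/3)*R1:  [    0  32/3    -8     1 ]
R3 <- R3 - (1/6)*R1:  [     0  -41/6      0      0 ]
R4 <- R4 - (-1/2)*R1:  [    0  -7/2     5    -5 ]
R3 <- R3 - (-41/64)*R2:  [     0      0  -41/8  41/64 ]
R4 <- R4 - (-21/64)*R2:  [       0        0     19/8  -299/64 ]
R4 <- R4 - (-19/41)*R3:  [     0      0      0  -35/8 ]
Upper-triangular form:
[ -6    -7      0      0 ]
[  0  32/3     -8      1 ]
[  0     0  -41/8  41/64 ]
[  0     0      0  -35/8 ]
det(A) = (-1)^0 * (-6) * (32/3) * (-41/8) * (-35/8) = -1435  (0 row swaps -> sign +1)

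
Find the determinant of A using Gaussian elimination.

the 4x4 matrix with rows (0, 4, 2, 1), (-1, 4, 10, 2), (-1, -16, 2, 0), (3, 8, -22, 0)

det(A) = 32

Forward elimination:
R1 <-> R2   (pivot in column 1 was zero)
[ -1    4   10  2 ]
[  0    4    2  1 ]
[ -1  -16    2  0 ]
[  3    8  -22  0 ]
R3 <- R3 - (1)*R1:  [   0  -20   -8   -2 ]
R4 <- R4 - (-3)*R1:  [  0  20   8   6 ]
R3 <- R3 - (-5)*R2:  [ 0  0  2  3 ]
R4 <- R4 - (5)*R2:  [  0   0  -2   1 ]
R4 <- R4 - (-1)*R3:  [ 0  0  0  4 ]
Upper-triangular form:
[ -1  4  10  2 ]
[  0  4   2  1 ]
[  0  0   2  3 ]
[  0  0   0  4 ]
det(A) = (-1)^1 * (-1) * (4) * (2) * (4) = 32  (1 row swap -> sign -1)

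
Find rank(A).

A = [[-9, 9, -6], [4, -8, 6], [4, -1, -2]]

rank(A) = 3

Row reduction:
R2 <- R2 - (-4/9)*R1:  [    0    -4  10/3 ]
R3 <- R3 - (-4/9)*R1:  [     0      3  -14/3 ]
R3 <- R3 - (-3/4)*R2:  [     0      0  -13/6 ]
Row echelon form:
[ -9   9     -6 ]
[  0  -4   10/3 ]
[  0   0  -13/6 ]
Nonzero rows / pivot columns: 3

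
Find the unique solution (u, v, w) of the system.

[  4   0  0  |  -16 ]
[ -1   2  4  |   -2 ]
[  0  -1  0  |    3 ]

(-4, -3, 0)

Forward elimination on [A|b]:
R2 <- R2 - (-1/4)*R1:  [  0   2   4  -6 ]
R3 <- R3 - (-1/2)*R2:  [ 0  0  2  0 ]
Row echelon form:
[ 4  0  0  |  -16 ]
[ 0  2  4  |   -6 ]
[ 0  0  2  |    0 ]
Back-substitution:
w = (0) / 2 = 0
v = (-6 - (4)*(0)) / 2 = -3
u = (-16) / 4 = -4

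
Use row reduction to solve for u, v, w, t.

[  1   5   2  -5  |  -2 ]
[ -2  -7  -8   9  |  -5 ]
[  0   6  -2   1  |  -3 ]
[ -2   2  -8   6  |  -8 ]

(-1, 0, 2, 1)

Forward elimination on [A|b]:
R2 <- R2 - (-2)*R1:  [  0   3  -4  -1  -9 ]
R4 <- R4 - (-2)*R1:  [   0   12   -4   -4  -12 ]
R3 <- R3 - (2)*R2:  [  0   0   6   3  15 ]
R4 <- R4 - (4)*R2:  [  0   0  12   0  24 ]
R4 <- R4 - (2)*R3:  [  0   0   0  -6  -6 ]
Row echelon form:
[ 1  5   2  -5  |  -2 ]
[ 0  3  -4  -1  |  -9 ]
[ 0  0   6   3  |  15 ]
[ 0  0   0  -6  |  -6 ]
Back-substitution:
t = (-6) / -6 = 1
w = (15 - (3)*(1)) / 6 = 2
v = (-9 - (-4)*(2) - (-1)*(1)) / 3 = 0
u = (-2 - (5)*(0) - (2)*(2) - (-5)*(1)) / 1 = -1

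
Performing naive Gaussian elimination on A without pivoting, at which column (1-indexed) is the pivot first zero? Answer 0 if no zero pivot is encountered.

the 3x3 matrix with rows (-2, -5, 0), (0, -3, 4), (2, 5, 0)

first zero-pivot column = 3

Naive forward elimination:
R3 <- R3 - (-1)*R1:  [ 0  0  0 ]
Matrix at this point:
[ -2  -5  0 ]
[  0  -3  4 ]
[  0   0  0 ]
Pivot entry (3,3) in the last row is zero and there are no rows below to swap with -> zero pivot in column 3 (A is singular).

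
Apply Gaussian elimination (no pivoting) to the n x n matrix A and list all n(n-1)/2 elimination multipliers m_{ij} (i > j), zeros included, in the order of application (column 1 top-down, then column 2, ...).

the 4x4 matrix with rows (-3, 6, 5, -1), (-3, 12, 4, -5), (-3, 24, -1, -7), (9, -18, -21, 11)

Forward elimination:
R2 <- R2 - (1)*R1:  [  0   6  -1  -4 ]
R3 <- R3 - (1)*R1:  [  0  18  -6  -6 ]
R4 <- R4 - (-3)*R1:  [  0   0  -6   8 ]
R3 <- R3 - (3)*R2:  [  0   0  -3   6 ]
R4: entry in column 2 is already 0 -> m_{42} = 0 (no row operation needed)
R4 <- R4 - (2)*R3:  [  0   0   0  -4 ]
Multipliers (in order of application): m_{21} = 1, m_{31} = 1, m_{41} = -3, m_{32} = 3, m_{42} = 0, m_{43} = 2

multipliers: 1, 1, -3, 3, 0, 2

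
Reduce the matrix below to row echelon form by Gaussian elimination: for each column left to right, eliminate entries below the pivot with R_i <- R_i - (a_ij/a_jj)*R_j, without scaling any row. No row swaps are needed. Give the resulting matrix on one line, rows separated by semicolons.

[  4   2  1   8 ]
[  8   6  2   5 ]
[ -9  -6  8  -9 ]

Forward elimination:
R2 <- R2 - (2)*R1:  [   0    2    0  -11 ]
R3 <- R3 - (-9/4)*R1:  [    0  -3/2  41/4     9 ]
R3 <- R3 - (-3/4)*R2:  [    0     0  41/4   3/4 ]
Row echelon form:
[ 4  2     1    8 ]
[ 0  2     0  -11 ]
[ 0  0  41/4  3/4 ]

REF = [4 2 1 8; 0 2 0 -11; 0 0 41/4 3/4]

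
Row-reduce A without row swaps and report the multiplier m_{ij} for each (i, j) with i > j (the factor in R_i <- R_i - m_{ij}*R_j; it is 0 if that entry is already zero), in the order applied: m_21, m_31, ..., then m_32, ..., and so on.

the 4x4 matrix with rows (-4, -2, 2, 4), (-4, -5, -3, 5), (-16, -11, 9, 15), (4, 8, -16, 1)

multipliers: 1, 4, -1, 1, -2, -4

Forward elimination:
R2 <- R2 - (1)*R1:  [  0  -3  -5   1 ]
R3 <- R3 - (4)*R1:  [  0  -3   1  -1 ]
R4 <- R4 - (-1)*R1:  [   0    6  -14    5 ]
R3 <- R3 - (1)*R2:  [  0   0   6  -2 ]
R4 <- R4 - (-2)*R2:  [   0    0  -24    7 ]
R4 <- R4 - (-4)*R3:  [  0   0   0  -1 ]
Multipliers (in order of application): m_{21} = 1, m_{31} = 4, m_{41} = -1, m_{32} = 1, m_{42} = -2, m_{43} = -4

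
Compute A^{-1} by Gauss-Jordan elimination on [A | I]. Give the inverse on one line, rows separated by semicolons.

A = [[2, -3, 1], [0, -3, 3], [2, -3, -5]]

Gauss-Jordan on [A | I]:
R1 <- (1/2)*R1:  [    1  -3/2   1/2  |   1/2     0     0 ]
R3 <- R3 - (2)*R1:  [  0   0  -6  |  -1   0   1 ]
R2 <- (1/-3)*R2:  [    0     1    -1  |     0  -1/3     0 ]
R1 <- R1 - (-3/2)*R2:  [    1     0    -1  |   1/2  -1/2     0 ]
R3 <- (1/-6)*R3:  [    0     0     1  |   1/6     0  -1/6 ]
R1 <- R1 - (-1)*R3:  [    1     0     0  |   2/3  -1/2  -1/6 ]
R2 <- R2 - (-1)*R3:  [    0     1     0  |   1/6  -1/3  -1/6 ]
Right block of [I | A^{-1}] is the inverse:
[ 2/3  -1/2  -1/6 ]
[ 1/6  -1/3  -1/6 ]
[ 1/6     0  -1/6 ]

inverse = [2/3 -1/2 -1/6; 1/6 -1/3 -1/6; 1/6 0 -1/6]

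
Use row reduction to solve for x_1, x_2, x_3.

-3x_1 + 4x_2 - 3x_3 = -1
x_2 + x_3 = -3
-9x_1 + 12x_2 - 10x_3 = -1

(1, -1, -2)

Forward elimination on [A|b]:
R3 <- R3 - (3)*R1:  [  0   0  -1   2 ]
Row echelon form:
[ -3  4  -3  |  -1 ]
[  0  1   1  |  -3 ]
[  0  0  -1  |   2 ]
Back-substitution:
x_3 = (2) / -1 = -2
x_2 = (-3 - (1)*(-2)) / 1 = -1
x_1 = (-1 - (4)*(-1) - (-3)*(-2)) / -3 = 1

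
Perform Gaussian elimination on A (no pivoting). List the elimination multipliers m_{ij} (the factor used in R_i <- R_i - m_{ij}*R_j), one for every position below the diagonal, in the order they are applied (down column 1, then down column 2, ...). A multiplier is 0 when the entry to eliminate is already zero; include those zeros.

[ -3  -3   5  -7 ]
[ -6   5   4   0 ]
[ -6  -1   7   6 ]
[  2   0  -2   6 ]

Forward elimination:
R2 <- R2 - (2)*R1:  [  0  11  -6  14 ]
R3 <- R3 - (2)*R1:  [  0   5  -3  20 ]
R4 <- R4 - (-2/3)*R1:  [   0   -2  4/3  4/3 ]
R3 <- R3 - (5/11)*R2:  [      0       0   -3/11  150/11 ]
R4 <- R4 - (-2/11)*R2:  [      0       0    8/33  128/33 ]
R4 <- R4 - (-8/9)*R3:  [  0   0   0  16 ]
Multipliers (in order of application): m_{21} = 2, m_{31} = 2, m_{41} = -2/3, m_{32} = 5/11, m_{42} = -2/11, m_{43} = -8/9

multipliers: 2, 2, -2/3, 5/11, -2/11, -8/9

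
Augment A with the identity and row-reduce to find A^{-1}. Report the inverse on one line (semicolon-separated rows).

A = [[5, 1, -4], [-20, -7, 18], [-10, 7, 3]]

Gauss-Jordan on [A | I]:
R1 <- (1/5)*R1:  [    1   1/5  -4/5  |   1/5     0     0 ]
R2 <- R2 - (-20)*R1:  [  0  -3   2  |   4   1   0 ]
R3 <- R3 - (-10)*R1:  [  0   9  -5  |   2   0   1 ]
R2 <- (1/-3)*R2:  [    0     1  -2/3  |  -4/3  -1/3     0 ]
R1 <- R1 - (1/5)*R2:  [    1     0  -2/3  |  7/15  1/15     0 ]
R3 <- R3 - (9)*R2:  [  0   0   1  |  14   3   1 ]
R1 <- R1 - (-2/3)*R3:  [     1      0      0  |   49/5  31/15    2/3 ]
R2 <- R2 - (-2/3)*R3:  [   0    1    0  |    8  5/3  2/3 ]
Right block of [I | A^{-1}] is the inverse:
[ 49/5  31/15  2/3 ]
[    8    5/3  2/3 ]
[   14      3    1 ]

inverse = [49/5 31/15 2/3; 8 5/3 2/3; 14 3 1]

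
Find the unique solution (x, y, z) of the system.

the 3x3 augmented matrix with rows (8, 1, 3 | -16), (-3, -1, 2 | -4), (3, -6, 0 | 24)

(0, -4, -4)

Forward elimination on [A|b]:
R2 <- R2 - (-3/8)*R1:  [    0  -5/8  25/8   -10 ]
R3 <- R3 - (3/8)*R1:  [     0  -51/8   -9/8     30 ]
R3 <- R3 - (51/5)*R2:  [   0    0  -33  132 ]
Row echelon form:
[ 8     1     3  |  -16 ]
[ 0  -5/8  25/8  |  -10 ]
[ 0     0   -33  |  132 ]
Back-substitution:
z = (132) / -33 = -4
y = (-10 - (25/8)*(-4)) / (-5/8) = -4
x = (-16 - (1)*(-4) - (3)*(-4)) / 8 = 0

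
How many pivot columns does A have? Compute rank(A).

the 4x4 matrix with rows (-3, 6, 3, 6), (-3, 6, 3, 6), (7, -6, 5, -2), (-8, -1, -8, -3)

Row reduction:
R2 <- R2 - (1)*R1:  [ 0  0  0  0 ]
R3 <- R3 - (-7/3)*R1:  [  0   8  12  12 ]
R4 <- R4 - (8/3)*R1:  [   0  -17  -16  -19 ]
R2 <-> R3   (pivot in column 2 was zero)
[ -3    6    3    6 ]
[  0    8   12   12 ]
[  0    0    0    0 ]
[  0  -17  -16  -19 ]
R4 <- R4 - (-17/8)*R2:  [    0     0  19/2  13/2 ]
R3 <-> R4   (pivot in column 3 was zero)
[ -3  6     3     6 ]
[  0  8    12    12 ]
[  0  0  19/2  13/2 ]
[  0  0     0     0 ]
Row echelon form:
[ -3  6     3     6 ]
[  0  8    12    12 ]
[  0  0  19/2  13/2 ]
[  0  0     0     0 ]
Nonzero rows / pivot columns: 3

rank(A) = 3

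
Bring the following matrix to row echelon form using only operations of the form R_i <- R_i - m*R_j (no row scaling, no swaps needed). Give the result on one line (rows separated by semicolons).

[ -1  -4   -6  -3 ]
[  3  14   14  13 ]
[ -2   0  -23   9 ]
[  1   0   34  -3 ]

REF = [-1 -4 -6 -3; 0 2 -4 4; 0 0 5 -1; 0 0 0 6]

Forward elimination:
R2 <- R2 - (-3)*R1:  [  0   2  -4   4 ]
R3 <- R3 - (2)*R1:  [   0    8  -11   15 ]
R4 <- R4 - (-1)*R1:  [  0  -4  28  -6 ]
R3 <- R3 - (4)*R2:  [  0   0   5  -1 ]
R4 <- R4 - (-2)*R2:  [  0   0  20   2 ]
R4 <- R4 - (4)*R3:  [ 0  0  0  6 ]
Row echelon form:
[ -1  -4  -6  -3 ]
[  0   2  -4   4 ]
[  0   0   5  -1 ]
[  0   0   0   6 ]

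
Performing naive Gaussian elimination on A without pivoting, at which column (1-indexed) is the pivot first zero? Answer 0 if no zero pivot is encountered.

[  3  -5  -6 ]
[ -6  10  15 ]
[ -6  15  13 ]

first zero-pivot column = 2

Naive forward elimination:
R2 <- R2 - (-2)*R1:  [ 0  0  3 ]
R3 <- R3 - (-2)*R1:  [ 0  5  1 ]
Matrix at this point:
[ 3  -5  -6 ]
[ 0   0   3 ]
[ 0   5   1 ]
Pivot entry (2,2) is zero but row 3 has 5 in column 2 -> naive elimination stops; a row interchange (e.g. R2 <-> R3) would be required here.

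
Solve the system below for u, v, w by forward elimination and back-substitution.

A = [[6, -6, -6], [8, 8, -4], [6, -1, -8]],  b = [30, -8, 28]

Forward elimination on [A|b]:
R2 <- R2 - (4/3)*R1:  [   0   16    4  -48 ]
R3 <- R3 - (1)*R1:  [  0   5  -2  -2 ]
R3 <- R3 - (5/16)*R2:  [     0      0  -13/4     13 ]
Row echelon form:
[ 6  -6     -6  |   30 ]
[ 0  16      4  |  -48 ]
[ 0   0  -13/4  |   13 ]
Back-substitution:
w = (13) / (-13/4) = -4
v = (-48 - (4)*(-4)) / 16 = -2
u = (30 - (-6)*(-2) - (-6)*(-4)) / 6 = -1

(-1, -2, -4)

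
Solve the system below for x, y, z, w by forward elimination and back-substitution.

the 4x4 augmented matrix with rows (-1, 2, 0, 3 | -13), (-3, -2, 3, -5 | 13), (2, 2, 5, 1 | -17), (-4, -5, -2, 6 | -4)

(0, -2, -2, -3)

Forward elimination on [A|b]:
R2 <- R2 - (3)*R1:  [   0   -8    3  -14   52 ]
R3 <- R3 - (-2)*R1:  [   0    6    5    7  -43 ]
R4 <- R4 - (4)*R1:  [   0  -13   -2   -6   48 ]
R3 <- R3 - (-3/4)*R2:  [    0     0  29/4  -7/2    -4 ]
R4 <- R4 - (13/8)*R2:  [     0      0  -55/8   67/4  -73/2 ]
R4 <- R4 - (-55/58)*R3:  [        0         0         0    779/58  -2337/58 ]
Row echelon form:
[ -1   2     0       3  |       -13 ]
[  0  -8     3     -14  |        52 ]
[  0   0  29/4    -7/2  |        -4 ]
[  0   0     0  779/58  |  -2337/58 ]
Back-substitution:
w = (-2337/58) / (779/58) = -3
z = (-4 - (-7/2)*(-3)) / (29/4) = -2
y = (52 - (3)*(-2) - (-14)*(-3)) / -8 = -2
x = (-13 - (2)*(-2) - (3)*(-3)) / -1 = 0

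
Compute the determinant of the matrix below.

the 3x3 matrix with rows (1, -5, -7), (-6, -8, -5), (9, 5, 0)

Forward elimination:
R2 <- R2 - (-6)*R1:  [   0  -38  -47 ]
R3 <- R3 - (9)*R1:  [  0  50  63 ]
R3 <- R3 - (-25/19)*R2:  [     0      0  22/19 ]
Upper-triangular form:
[ 1   -5     -7 ]
[ 0  -38    -47 ]
[ 0    0  22/19 ]
det(A) = (-1)^0 * (1) * (-38) * (22/19) = -44  (0 row swaps -> sign +1)

det(A) = -44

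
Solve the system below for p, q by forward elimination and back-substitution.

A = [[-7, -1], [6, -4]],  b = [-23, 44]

(4, -5)

Forward elimination on [A|b]:
R2 <- R2 - (-6/7)*R1:  [     0  -34/7  170/7 ]
Row echelon form:
[ -7     -1  |    -23 ]
[  0  -34/7  |  170/7 ]
Back-substitution:
q = (170/7) / (-34/7) = -5
p = (-23 - (-1)*(-5)) / -7 = 4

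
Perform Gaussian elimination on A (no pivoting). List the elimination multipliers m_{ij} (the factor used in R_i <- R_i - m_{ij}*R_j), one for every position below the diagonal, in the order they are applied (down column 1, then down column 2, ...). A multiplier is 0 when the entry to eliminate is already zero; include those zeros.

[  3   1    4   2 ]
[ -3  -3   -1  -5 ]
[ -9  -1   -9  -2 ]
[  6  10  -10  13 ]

Forward elimination:
R2 <- R2 - (-1)*R1:  [  0  -2   3  -3 ]
R3 <- R3 - (-3)*R1:  [ 0  2  3  4 ]
R4 <- R4 - (2)*R1:  [   0    8  -18    9 ]
R3 <- R3 - (-1)*R2:  [ 0  0  6  1 ]
R4 <- R4 - (-4)*R2:  [  0   0  -6  -3 ]
R4 <- R4 - (-1)*R3:  [  0   0   0  -2 ]
Multipliers (in order of application): m_{21} = -1, m_{31} = -3, m_{41} = 2, m_{32} = -1, m_{42} = -4, m_{43} = -1

multipliers: -1, -3, 2, -1, -4, -1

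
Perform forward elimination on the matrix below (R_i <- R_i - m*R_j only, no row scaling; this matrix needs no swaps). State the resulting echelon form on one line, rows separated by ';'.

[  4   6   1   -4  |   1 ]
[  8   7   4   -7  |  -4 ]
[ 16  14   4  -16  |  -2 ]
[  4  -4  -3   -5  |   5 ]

REF = [4 6 1 -4 1; 0 -5 2 1 -6; 0 0 -4 -2 6; 0 0 0 1 4]

Forward elimination:
R2 <- R2 - (2)*R1:  [  0  -5   2   1  -6 ]
R3 <- R3 - (4)*R1:  [   0  -10    0    0   -6 ]
R4 <- R4 - (1)*R1:  [   0  -10   -4   -1    4 ]
R3 <- R3 - (2)*R2:  [  0   0  -4  -2   6 ]
R4 <- R4 - (2)*R2:  [  0   0  -8  -3  16 ]
R4 <- R4 - (2)*R3:  [ 0  0  0  1  4 ]
Row echelon form:
[ 4   6   1  -4  |   1 ]
[ 0  -5   2   1  |  -6 ]
[ 0   0  -4  -2  |   6 ]
[ 0   0   0   1  |   4 ]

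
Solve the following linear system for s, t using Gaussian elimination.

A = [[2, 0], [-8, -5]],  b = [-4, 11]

Forward elimination on [A|b]:
R2 <- R2 - (-4)*R1:  [  0  -5  -5 ]
Row echelon form:
[ 2   0  |  -4 ]
[ 0  -5  |  -5 ]
Back-substitution:
t = (-5) / -5 = 1
s = (-4) / 2 = -2

(-2, 1)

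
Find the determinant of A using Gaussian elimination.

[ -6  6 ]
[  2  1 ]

Forward elimination:
R2 <- R2 - (-1/3)*R1:  [ 0  3 ]
Upper-triangular form:
[ -6  6 ]
[  0  3 ]
det(A) = (-1)^0 * (-6) * (3) = -18  (0 row swaps -> sign +1)

det(A) = -18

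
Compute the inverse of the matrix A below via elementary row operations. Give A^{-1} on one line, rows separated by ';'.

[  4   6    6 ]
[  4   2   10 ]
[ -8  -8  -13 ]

Gauss-Jordan on [A | I]:
R1 <- (1/4)*R1:  [   1  3/2  3/2  |  1/4    0    0 ]
R2 <- R2 - (4)*R1:  [  0  -4   4  |  -1   1   0 ]
R3 <- R3 - (-8)*R1:  [  0   4  -1  |   2   0   1 ]
R2 <- (1/-4)*R2:  [    0     1    -1  |   1/4  -1/4     0 ]
R1 <- R1 - (3/2)*R2:  [    1     0     3  |  -1/8   3/8     0 ]
R3 <- R3 - (4)*R2:  [ 0  0  3  |  1  1  1 ]
R3 <- (1/3)*R3:  [   0    0    1  |  1/3  1/3  1/3 ]
R1 <- R1 - (3)*R3:  [    1     0     0  |  -9/8  -5/8    -1 ]
R2 <- R2 - (-1)*R3:  [    0     1     0  |  7/12  1/12   1/3 ]
Right block of [I | A^{-1}] is the inverse:
[ -9/8  -5/8   -1 ]
[ 7/12  1/12  1/3 ]
[  1/3   1/3  1/3 ]

inverse = [-9/8 -5/8 -1; 7/12 1/12 1/3; 1/3 1/3 1/3]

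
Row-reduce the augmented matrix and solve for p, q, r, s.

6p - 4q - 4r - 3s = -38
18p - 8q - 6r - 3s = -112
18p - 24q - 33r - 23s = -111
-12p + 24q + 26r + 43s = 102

(-5, 5, -3, 0)

Forward elimination on [A|b]:
R2 <- R2 - (3)*R1:  [ 0  4  6  6  2 ]
R3 <- R3 - (3)*R1:  [   0  -12  -21  -14    3 ]
R4 <- R4 - (-2)*R1:  [  0  16  18  37  26 ]
R3 <- R3 - (-3)*R2:  [  0   0  -3   4   9 ]
R4 <- R4 - (4)*R2:  [  0   0  -6  13  18 ]
R4 <- R4 - (2)*R3:  [ 0  0  0  5  0 ]
Row echelon form:
[ 6  -4  -4  -3  |  -38 ]
[ 0   4   6   6  |    2 ]
[ 0   0  -3   4  |    9 ]
[ 0   0   0   5  |    0 ]
Back-substitution:
s = (0) / 5 = 0
r = (9 - (4)*(0)) / -3 = -3
q = (2 - (6)*(-3) - (6)*(0)) / 4 = 5
p = (-38 - (-4)*(5) - (-4)*(-3) - (-3)*(0)) / 6 = -5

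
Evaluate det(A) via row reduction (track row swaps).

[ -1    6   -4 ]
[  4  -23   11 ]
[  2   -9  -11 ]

Forward elimination:
R2 <- R2 - (-4)*R1:  [  0   1  -5 ]
R3 <- R3 - (-2)*R1:  [   0    3  -19 ]
R3 <- R3 - (3)*R2:  [  0   0  -4 ]
Upper-triangular form:
[ -1  6  -4 ]
[  0  1  -5 ]
[  0  0  -4 ]
det(A) = (-1)^0 * (-1) * (1) * (-4) = 4  (0 row swaps -> sign +1)

det(A) = 4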